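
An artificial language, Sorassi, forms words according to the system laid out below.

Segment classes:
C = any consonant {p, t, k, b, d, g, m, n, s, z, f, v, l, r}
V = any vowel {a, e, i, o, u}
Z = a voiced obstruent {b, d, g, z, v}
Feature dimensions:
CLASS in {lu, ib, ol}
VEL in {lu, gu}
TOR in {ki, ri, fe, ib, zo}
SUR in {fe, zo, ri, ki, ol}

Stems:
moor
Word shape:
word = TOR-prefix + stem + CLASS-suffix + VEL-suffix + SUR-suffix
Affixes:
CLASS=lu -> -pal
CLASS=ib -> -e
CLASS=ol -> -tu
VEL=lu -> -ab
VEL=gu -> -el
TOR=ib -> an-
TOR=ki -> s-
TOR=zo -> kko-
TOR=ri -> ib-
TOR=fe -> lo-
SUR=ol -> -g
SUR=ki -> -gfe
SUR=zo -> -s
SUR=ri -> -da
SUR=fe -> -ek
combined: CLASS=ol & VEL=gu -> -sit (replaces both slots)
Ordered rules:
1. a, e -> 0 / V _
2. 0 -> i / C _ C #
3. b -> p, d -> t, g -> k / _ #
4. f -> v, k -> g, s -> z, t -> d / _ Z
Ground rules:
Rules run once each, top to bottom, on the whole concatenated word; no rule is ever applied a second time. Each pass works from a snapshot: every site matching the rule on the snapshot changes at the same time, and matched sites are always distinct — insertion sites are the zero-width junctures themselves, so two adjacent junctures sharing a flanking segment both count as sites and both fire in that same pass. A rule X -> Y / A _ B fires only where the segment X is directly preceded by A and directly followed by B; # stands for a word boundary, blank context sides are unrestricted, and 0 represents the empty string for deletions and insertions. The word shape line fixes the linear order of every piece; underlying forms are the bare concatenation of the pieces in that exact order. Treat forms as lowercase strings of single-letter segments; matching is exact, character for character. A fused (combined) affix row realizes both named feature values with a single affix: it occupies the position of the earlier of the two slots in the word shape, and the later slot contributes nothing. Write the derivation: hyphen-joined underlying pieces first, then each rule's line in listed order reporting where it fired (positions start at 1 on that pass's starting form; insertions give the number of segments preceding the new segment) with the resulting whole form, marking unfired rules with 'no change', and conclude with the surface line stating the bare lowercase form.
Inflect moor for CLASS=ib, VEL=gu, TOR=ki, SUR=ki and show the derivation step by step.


underlying: s-moor-e-el-gfe
1. a, e -> 0 / V _: fires at position(s) 7: smoorelgfe
2. 0 -> i / C _ C #: no change
3. b -> p, d -> t, g -> k / _ #: no change
4. f -> v, k -> g, s -> z, t -> d / _ Z: no change
surface: smoorelgfe


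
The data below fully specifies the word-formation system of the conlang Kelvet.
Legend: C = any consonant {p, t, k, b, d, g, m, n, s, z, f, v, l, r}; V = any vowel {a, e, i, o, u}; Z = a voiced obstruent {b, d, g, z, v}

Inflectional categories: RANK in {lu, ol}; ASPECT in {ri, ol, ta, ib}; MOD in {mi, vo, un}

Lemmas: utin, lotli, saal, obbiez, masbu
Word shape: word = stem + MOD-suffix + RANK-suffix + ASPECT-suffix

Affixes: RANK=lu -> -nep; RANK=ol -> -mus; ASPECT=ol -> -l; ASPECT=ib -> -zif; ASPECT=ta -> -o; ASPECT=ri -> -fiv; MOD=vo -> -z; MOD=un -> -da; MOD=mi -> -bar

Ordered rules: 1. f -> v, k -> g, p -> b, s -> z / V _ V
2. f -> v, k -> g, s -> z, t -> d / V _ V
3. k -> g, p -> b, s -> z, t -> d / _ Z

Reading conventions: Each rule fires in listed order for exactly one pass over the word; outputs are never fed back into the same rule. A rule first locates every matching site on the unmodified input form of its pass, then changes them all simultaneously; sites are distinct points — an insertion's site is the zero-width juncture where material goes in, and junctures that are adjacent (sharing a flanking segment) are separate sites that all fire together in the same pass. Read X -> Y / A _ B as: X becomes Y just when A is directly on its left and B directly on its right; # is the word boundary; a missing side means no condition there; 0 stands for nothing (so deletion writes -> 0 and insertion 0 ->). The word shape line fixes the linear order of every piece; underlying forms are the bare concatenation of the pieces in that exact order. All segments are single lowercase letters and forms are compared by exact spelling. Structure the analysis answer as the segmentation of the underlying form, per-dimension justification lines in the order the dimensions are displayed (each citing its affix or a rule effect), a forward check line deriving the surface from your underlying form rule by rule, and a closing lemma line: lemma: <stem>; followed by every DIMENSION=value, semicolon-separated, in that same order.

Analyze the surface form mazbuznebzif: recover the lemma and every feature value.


underlying: masbu-z-nep-zif
RANK=lu - signalled by the affix -nep
ASPECT=ib - signalled by the affix -zif
MOD=vo - signalled by the affix -z
check: masbuznepzif -> masbuznepzif -> masbuznepzif -> mazbuznebzif
lemma: masbu; RANK=lu; ASPECT=ib; MOD=vo


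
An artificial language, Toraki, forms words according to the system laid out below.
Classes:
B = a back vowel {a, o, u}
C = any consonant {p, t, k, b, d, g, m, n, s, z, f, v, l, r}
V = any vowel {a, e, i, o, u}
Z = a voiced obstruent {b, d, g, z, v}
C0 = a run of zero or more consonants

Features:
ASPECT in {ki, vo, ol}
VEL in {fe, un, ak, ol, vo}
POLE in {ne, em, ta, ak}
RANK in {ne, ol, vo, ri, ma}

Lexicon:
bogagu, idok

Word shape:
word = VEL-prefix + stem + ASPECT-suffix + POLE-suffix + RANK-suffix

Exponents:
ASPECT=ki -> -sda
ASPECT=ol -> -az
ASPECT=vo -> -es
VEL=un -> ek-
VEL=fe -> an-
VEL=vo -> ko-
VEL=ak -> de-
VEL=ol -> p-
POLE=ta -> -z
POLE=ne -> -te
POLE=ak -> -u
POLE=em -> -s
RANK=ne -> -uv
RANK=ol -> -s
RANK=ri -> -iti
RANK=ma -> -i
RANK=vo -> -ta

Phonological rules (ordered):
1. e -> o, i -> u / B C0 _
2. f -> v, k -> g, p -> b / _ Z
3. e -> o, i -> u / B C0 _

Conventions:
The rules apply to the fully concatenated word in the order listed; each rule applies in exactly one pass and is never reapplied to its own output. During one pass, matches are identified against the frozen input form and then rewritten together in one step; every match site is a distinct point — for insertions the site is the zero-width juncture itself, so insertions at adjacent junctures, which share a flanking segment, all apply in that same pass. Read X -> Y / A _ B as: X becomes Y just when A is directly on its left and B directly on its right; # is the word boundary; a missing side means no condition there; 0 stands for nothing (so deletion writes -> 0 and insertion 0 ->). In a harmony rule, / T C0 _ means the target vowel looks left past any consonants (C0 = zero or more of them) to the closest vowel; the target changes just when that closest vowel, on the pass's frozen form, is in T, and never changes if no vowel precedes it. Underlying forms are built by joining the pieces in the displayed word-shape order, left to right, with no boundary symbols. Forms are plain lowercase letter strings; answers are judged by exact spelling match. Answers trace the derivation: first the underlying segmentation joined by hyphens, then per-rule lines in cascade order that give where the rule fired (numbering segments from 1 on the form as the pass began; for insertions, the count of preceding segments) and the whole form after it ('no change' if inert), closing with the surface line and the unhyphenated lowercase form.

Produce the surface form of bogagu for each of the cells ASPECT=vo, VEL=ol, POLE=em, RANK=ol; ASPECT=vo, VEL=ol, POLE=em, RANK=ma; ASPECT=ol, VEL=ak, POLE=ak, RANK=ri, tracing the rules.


cell ASPECT=vo, VEL=ol, POLE=em, RANK=ol:
underlying: p-bogagu-es-s-s
1. e -> o, i -> u / B C0 _: fires at position(s) 8: pbogaguosss
2. f -> v, k -> g, p -> b / _ Z: fires at position(s) 1: bbogaguosss
3. e -> o, i -> u / B C0 _: no change
surface: bbogaguosss

cell ASPECT=vo, VEL=ol, POLE=em, RANK=ma:
underlying: p-bogagu-es-s-i
1. e -> o, i -> u / B C0 _: fires at position(s) 8: pbogaguossi
2. f -> v, k -> g, p -> b / _ Z: fires at position(s) 1: bbogaguossi
3. e -> o, i -> u / B C0 _: fires at position(s) 11: bbogaguossu
surface: bbogaguossu

cell ASPECT=ol, VEL=ak, POLE=ak, RANK=ri:
underlying: de-bogagu-az-u-iti
1. e -> o, i -> u / B C0 _: fires at position(s) 12: debogaguazuuti
2. f -> v, k -> g, p -> b / _ Z: no change
3. e -> o, i -> u / B C0 _: fires at position(s) 14: debogaguazuutu
surface: debogaguazuutu


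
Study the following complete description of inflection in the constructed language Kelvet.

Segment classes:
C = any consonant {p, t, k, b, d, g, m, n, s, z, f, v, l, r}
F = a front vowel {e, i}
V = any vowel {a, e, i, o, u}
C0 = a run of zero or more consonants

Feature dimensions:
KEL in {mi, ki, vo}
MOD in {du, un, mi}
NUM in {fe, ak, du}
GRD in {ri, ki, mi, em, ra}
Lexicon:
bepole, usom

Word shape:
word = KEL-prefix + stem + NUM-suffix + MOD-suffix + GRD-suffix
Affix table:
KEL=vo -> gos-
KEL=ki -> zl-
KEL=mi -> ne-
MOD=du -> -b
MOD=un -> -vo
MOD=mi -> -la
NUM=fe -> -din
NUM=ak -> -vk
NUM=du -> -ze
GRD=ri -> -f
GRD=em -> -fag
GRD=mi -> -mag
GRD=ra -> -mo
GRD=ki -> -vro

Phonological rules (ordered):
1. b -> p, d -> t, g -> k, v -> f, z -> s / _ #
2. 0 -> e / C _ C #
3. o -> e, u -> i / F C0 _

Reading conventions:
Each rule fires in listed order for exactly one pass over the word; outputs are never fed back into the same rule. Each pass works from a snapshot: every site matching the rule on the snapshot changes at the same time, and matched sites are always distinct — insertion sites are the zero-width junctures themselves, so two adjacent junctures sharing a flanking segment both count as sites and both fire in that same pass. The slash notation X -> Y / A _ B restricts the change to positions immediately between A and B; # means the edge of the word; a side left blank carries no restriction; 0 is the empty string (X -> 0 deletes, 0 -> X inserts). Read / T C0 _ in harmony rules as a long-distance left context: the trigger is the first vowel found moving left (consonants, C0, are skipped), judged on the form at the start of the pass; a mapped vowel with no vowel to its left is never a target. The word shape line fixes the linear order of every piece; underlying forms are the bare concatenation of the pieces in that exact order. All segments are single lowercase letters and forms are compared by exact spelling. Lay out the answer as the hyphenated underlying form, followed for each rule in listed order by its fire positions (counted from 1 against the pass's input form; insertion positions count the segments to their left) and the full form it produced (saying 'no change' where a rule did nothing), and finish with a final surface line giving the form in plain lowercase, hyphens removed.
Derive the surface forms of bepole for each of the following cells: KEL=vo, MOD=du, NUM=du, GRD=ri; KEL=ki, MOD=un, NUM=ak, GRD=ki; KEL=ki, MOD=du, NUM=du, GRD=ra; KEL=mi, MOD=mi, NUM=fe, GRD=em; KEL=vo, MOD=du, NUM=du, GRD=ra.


cell KEL=vo, MOD=du, NUM=du, GRD=ri:
underlying: gos-bepole-ze-b-f
1. b -> p, d -> t, g -> k, v -> f, z -> s / _ #: no change
2. 0 -> e / C _ C #: inserts after position(s) 12: gosbepolezebef
3. o -> e, u -> i / F C0 _: fires at position(s) 7: gosbepelezebef
surface: gosbepelezebef

cell KEL=ki, MOD=un, NUM=ak, GRD=ki:
underlying: zl-bepole-vk-vo-vro
1. b -> p, d -> t, g -> k, v -> f, z -> s / _ #: no change
2. 0 -> e / C _ C #: no change
3. o -> e, u -> i / F C0 _: fires at position(s) 6, 12: zlbepelevkvevro
surface: zlbepelevkvevro

cell KEL=ki, MOD=du, NUM=du, GRD=ra:
underlying: zl-bepole-ze-b-mo
1. b -> p, d -> t, g -> k, v -> f, z -> s / _ #: no change
2. 0 -> e / C _ C #: no change
3. o -> e, u -> i / F C0 _: fires at position(s) 6, 13: zlbepelezebme
surface: zlbepelezebme

cell KEL=mi, MOD=mi, NUM=fe, GRD=em:
underlying: ne-bepole-din-la-fag
1. b -> p, d -> t, g -> k, v -> f, z -> s / _ #: fires at position(s) 16: nebepoledinlafak
2. 0 -> e / C _ C #: no change
3. o -> e, u -> i / F C0 _: fires at position(s) 6: nebepeledinlafak
surface: nebepeledinlafak

cell KEL=vo, MOD=du, NUM=du, GRD=ra:
underlying: gos-bepole-ze-b-mo
1. b -> p, d -> t, g -> k, v -> f, z -> s / _ #: no change
2. 0 -> e / C _ C #: no change
3. o -> e, u -> i / F C0 _: fires at position(s) 7, 14: gosbepelezebme
surface: gosbepelezebme


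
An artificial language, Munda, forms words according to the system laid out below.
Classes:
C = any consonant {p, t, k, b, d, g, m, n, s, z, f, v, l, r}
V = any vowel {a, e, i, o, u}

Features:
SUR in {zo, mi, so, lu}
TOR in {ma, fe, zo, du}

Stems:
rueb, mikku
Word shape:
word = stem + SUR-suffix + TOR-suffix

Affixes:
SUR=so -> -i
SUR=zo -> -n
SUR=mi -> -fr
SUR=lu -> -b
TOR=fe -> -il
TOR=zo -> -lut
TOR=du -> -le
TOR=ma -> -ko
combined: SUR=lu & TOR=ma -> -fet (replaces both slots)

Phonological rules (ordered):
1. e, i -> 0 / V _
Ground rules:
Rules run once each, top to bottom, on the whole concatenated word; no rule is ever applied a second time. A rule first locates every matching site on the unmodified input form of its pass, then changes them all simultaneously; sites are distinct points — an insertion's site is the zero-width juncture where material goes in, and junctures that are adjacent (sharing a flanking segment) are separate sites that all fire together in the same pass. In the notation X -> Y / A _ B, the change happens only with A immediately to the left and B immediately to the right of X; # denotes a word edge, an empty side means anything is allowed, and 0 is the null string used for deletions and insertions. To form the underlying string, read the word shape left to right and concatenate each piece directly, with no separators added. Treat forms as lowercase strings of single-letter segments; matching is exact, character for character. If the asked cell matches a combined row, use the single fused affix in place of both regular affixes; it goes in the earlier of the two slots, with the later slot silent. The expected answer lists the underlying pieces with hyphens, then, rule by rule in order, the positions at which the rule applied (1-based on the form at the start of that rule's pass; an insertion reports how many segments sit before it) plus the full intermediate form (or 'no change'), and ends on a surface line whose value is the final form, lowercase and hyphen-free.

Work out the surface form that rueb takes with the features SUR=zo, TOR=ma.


underlying: rueb-n-ko
1. e, i -> 0 / V _: fires at position(s) 3: rubnko
surface: rubnko


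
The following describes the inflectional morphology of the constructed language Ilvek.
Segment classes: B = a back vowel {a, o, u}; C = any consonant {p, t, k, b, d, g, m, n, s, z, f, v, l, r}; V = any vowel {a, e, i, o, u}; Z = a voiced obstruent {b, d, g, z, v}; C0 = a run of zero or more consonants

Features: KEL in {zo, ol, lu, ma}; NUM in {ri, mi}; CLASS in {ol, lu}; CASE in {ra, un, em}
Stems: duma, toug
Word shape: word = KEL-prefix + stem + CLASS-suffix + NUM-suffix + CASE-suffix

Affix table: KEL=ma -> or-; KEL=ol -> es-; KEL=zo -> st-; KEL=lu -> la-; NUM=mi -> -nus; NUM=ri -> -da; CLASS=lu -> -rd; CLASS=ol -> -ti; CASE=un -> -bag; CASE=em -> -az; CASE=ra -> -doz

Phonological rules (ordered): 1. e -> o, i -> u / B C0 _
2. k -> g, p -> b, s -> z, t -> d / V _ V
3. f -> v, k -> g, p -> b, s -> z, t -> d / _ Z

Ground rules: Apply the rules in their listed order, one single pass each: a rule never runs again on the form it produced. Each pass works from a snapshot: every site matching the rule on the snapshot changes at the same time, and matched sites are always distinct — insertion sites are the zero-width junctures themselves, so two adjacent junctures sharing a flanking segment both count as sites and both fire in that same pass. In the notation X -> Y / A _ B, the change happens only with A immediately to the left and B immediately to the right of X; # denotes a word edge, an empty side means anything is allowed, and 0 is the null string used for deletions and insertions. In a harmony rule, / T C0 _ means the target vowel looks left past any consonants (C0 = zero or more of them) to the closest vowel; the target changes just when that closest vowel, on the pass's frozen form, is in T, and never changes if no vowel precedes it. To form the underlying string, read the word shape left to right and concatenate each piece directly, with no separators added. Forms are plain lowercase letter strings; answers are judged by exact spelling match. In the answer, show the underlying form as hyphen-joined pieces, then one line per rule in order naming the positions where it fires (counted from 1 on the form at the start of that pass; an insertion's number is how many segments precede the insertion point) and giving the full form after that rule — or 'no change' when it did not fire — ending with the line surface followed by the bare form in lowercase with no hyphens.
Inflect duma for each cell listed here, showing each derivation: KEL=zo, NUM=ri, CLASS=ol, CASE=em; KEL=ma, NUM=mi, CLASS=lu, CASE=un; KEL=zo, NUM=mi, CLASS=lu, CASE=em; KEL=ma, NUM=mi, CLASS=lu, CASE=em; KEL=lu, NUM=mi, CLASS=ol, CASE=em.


cell KEL=zo, NUM=ri, CLASS=ol, CASE=em:
underlying: st-duma-ti-da-az
1. e -> o, i -> u / B C0 _: fires at position(s) 8: stdumatudaaz
2. k -> g, p -> b, s -> z, t -> d / V _ V: fires at position(s) 7: stdumadudaaz
3. f -> v, k -> g, p -> b, s -> z, t -> d / _ Z: fires at position(s) 2: sddumadudaaz
surface: sddumadudaaz

cell KEL=ma, NUM=mi, CLASS=lu, CASE=un:
underlying: or-duma-rd-nus-bag
1. e -> o, i -> u / B C0 _: no change
2. k -> g, p -> b, s -> z, t -> d / V _ V: no change
3. f -> v, k -> g, p -> b, s -> z, t -> d / _ Z: fires at position(s) 11: ordumardnuzbag
surface: ordumardnuzbag

cell KEL=zo, NUM=mi, CLASS=lu, CASE=em:
underlying: st-duma-rd-nus-az
1. e -> o, i -> u / B C0 _: no change
2. k -> g, p -> b, s -> z, t -> d / V _ V: fires at position(s) 11: stdumardnuzaz
3. f -> v, k -> g, p -> b, s -> z, t -> d / _ Z: fires at position(s) 2: sddumardnuzaz
surface: sddumardnuzaz

cell KEL=ma, NUM=mi, CLASS=lu, CASE=em:
underlying: or-duma-rd-nus-az
1. e -> o, i -> u / B C0 _: no change
2. k -> g, p -> b, s -> z, t -> d / V _ V: fires at position(s) 11: ordumardnuzaz
3. f -> v, k -> g, p -> b, s -> z, t -> d / _ Z: no change
surface: ordumardnuzaz

cell KEL=lu, NUM=mi, CLASS=ol, CASE=em:
underlying: la-duma-ti-nus-az
1. e -> o, i -> u / B C0 _: fires at position(s) 8: ladumatunusaz
2. k -> g, p -> b, s -> z, t -> d / V _ V: fires at position(s) 7, 11: ladumadunuzaz
3. f -> v, k -> g, p -> b, s -> z, t -> d / _ Z: no change
surface: ladumadunuzaz


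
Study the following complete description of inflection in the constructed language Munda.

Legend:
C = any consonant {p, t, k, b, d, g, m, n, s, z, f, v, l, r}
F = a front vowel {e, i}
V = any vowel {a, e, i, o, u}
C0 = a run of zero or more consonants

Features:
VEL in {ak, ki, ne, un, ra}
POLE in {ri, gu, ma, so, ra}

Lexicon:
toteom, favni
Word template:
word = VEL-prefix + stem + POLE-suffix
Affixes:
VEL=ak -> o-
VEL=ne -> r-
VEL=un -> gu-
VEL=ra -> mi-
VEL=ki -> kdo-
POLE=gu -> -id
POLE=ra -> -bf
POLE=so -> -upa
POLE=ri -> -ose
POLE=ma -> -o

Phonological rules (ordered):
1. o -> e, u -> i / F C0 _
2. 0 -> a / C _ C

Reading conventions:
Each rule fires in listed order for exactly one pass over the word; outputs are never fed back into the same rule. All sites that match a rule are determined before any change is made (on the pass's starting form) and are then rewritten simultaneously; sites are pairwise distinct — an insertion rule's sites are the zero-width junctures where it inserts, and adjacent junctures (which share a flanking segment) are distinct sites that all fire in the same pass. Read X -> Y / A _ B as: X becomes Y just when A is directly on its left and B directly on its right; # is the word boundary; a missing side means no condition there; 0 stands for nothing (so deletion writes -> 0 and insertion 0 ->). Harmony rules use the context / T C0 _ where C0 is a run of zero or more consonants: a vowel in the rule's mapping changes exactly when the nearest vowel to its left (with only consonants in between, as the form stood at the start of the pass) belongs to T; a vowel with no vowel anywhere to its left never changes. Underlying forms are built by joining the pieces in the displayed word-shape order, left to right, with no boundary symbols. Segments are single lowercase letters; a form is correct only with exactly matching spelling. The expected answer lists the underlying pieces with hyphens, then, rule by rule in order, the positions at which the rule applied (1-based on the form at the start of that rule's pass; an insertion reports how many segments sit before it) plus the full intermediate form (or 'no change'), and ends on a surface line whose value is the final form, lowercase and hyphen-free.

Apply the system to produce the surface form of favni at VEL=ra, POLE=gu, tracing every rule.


underlying: mi-favni-id
1. o -> e, u -> i / F C0 _: no change
2. 0 -> a / C _ C: inserts after position(s) 5: mifavaniid
surface: mifavaniid


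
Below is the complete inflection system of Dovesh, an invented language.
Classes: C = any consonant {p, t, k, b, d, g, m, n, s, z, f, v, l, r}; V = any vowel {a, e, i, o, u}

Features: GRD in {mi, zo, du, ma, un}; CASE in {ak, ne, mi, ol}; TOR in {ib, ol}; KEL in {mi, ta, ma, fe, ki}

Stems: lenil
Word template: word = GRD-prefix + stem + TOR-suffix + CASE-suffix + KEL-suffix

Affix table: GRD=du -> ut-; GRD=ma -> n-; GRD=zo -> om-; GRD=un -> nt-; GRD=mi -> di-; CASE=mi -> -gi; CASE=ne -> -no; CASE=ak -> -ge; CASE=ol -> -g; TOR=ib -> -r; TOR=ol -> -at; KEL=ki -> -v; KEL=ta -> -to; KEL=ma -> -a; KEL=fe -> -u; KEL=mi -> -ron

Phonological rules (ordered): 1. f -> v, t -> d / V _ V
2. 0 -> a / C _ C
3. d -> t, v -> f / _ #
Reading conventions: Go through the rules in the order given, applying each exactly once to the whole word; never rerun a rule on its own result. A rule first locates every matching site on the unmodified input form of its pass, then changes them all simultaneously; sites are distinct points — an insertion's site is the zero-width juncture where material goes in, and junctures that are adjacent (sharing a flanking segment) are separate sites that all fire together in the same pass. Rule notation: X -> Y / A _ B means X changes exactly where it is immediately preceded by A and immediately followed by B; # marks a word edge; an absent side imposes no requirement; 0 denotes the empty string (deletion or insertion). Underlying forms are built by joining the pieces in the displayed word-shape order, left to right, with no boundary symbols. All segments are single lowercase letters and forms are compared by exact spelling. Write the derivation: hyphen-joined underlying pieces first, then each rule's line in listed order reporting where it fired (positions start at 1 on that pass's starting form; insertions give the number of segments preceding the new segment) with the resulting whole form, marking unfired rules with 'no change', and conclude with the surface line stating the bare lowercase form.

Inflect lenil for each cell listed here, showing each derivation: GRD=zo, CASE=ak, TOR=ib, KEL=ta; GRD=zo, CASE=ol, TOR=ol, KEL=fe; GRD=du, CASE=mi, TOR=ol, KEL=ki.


cell GRD=zo, CASE=ak, TOR=ib, KEL=ta:
underlying: om-lenil-r-ge-to
1. f -> v, t -> d / V _ V: fires at position(s) 11: omlenilrgedo
2. 0 -> a / C _ C: inserts after position(s) 2, 7, 8: omalenilaragedo
3. d -> t, v -> f / _ #: no change
surface: omalenilaragedo

cell GRD=zo, CASE=ol, TOR=ol, KEL=fe:
underlying: om-lenil-at-g-u
1. f -> v, t -> d / V _ V: no change
2. 0 -> a / C _ C: inserts after position(s) 2, 9: omalenilatagu
3. d -> t, v -> f / _ #: no change
surface: omalenilatagu

cell GRD=du, CASE=mi, TOR=ol, KEL=ki:
underlying: ut-lenil-at-gi-v
1. f -> v, t -> d / V _ V: no change
2. 0 -> a / C _ C: inserts after position(s) 2, 9: utalenilatagiv
3. d -> t, v -> f / _ #: fires at position(s) 14: utalenilatagif
surface: utalenilatagif


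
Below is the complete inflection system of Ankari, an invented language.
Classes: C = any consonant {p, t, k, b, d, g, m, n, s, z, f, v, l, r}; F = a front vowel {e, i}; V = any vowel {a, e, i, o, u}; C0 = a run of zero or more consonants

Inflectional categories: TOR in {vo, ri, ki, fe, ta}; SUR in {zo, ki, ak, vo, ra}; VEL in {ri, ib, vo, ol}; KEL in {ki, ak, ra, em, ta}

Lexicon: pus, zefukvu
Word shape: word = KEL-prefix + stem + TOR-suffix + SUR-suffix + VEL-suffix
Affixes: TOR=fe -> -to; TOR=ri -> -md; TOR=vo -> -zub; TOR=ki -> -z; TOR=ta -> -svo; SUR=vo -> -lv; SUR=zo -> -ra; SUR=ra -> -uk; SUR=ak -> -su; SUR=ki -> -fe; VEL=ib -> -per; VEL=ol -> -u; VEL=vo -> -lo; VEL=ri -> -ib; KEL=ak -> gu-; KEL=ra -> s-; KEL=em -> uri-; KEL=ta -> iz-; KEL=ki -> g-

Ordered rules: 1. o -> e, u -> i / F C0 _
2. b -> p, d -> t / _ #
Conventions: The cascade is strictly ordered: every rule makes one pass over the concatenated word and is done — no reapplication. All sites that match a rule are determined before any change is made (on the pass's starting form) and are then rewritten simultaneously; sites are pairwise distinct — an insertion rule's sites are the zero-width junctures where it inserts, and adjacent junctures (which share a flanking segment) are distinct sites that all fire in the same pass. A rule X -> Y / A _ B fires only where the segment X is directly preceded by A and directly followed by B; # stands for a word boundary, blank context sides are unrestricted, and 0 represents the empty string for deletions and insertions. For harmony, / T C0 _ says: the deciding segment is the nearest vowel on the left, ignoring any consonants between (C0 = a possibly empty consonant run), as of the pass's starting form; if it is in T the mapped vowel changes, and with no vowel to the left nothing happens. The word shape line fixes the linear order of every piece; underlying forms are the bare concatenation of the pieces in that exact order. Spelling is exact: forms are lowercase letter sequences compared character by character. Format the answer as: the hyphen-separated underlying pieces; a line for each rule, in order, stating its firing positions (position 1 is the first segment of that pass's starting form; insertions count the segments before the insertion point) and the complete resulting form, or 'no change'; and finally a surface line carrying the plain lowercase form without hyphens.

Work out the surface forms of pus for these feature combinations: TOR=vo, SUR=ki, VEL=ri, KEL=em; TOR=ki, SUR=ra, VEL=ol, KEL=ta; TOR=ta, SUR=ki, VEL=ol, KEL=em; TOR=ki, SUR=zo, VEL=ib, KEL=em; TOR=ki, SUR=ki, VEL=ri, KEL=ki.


cell TOR=vo, SUR=ki, VEL=ri, KEL=em:
underlying: uri-pus-zub-fe-ib
1. o -> e, u -> i / F C0 _: fires at position(s) 5: uripiszubfeib
2. b -> p, d -> t / _ #: fires at position(s) 13: uripiszubfeip
surface: uripiszubfeip

cell TOR=ki, SUR=ra, VEL=ol, KEL=ta:
underlying: iz-pus-z-uk-u
1. o -> e, u -> i / F C0 _: fires at position(s) 4: izpiszuku
2. b -> p, d -> t / _ #: no change
surface: izpiszuku

cell TOR=ta, SUR=ki, VEL=ol, KEL=em:
underlying: uri-pus-svo-fe-u
1. o -> e, u -> i / F C0 _: fires at position(s) 5, 12: uripissvofei
2. b -> p, d -> t / _ #: no change
surface: uripissvofei

cell TOR=ki, SUR=zo, VEL=ib, KEL=em:
underlying: uri-pus-z-ra-per
1. o -> e, u -> i / F C0 _: fires at position(s) 5: uripiszraper
2. b -> p, d -> t / _ #: no change
surface: uripiszraper

cell TOR=ki, SUR=ki, VEL=ri, KEL=ki:
underlying: g-pus-z-fe-ib
1. o -> e, u -> i / F C0 _: no change
2. b -> p, d -> t / _ #: fires at position(s) 9: gpuszfeip
surface: gpuszfeip


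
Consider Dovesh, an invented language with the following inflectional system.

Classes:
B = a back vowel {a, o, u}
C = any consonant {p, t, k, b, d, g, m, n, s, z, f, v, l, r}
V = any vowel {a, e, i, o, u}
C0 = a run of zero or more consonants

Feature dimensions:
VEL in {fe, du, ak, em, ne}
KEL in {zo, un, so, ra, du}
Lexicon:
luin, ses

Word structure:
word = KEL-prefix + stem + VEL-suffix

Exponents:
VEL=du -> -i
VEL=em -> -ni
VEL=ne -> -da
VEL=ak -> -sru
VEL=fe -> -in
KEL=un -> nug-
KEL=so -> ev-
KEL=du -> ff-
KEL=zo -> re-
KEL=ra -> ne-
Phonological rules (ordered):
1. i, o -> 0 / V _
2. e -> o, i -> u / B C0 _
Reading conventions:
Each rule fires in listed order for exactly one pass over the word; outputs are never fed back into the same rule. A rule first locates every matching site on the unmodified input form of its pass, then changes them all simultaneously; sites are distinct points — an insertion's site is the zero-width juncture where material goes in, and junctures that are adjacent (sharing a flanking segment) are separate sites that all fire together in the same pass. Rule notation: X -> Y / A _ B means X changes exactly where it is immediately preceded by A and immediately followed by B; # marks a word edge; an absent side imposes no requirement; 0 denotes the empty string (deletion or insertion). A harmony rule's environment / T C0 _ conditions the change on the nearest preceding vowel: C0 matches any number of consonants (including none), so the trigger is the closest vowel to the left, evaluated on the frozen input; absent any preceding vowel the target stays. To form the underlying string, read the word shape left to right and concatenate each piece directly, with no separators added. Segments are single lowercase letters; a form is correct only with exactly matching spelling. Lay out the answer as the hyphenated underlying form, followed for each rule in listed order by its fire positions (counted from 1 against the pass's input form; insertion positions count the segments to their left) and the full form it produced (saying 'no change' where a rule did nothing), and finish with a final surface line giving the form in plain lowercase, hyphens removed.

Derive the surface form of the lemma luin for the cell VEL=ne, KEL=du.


underlying: ff-luin-da
1. i, o -> 0 / V _: fires at position(s) 5: fflunda
2. e -> o, i -> u / B C0 _: no change
surface: fflunda


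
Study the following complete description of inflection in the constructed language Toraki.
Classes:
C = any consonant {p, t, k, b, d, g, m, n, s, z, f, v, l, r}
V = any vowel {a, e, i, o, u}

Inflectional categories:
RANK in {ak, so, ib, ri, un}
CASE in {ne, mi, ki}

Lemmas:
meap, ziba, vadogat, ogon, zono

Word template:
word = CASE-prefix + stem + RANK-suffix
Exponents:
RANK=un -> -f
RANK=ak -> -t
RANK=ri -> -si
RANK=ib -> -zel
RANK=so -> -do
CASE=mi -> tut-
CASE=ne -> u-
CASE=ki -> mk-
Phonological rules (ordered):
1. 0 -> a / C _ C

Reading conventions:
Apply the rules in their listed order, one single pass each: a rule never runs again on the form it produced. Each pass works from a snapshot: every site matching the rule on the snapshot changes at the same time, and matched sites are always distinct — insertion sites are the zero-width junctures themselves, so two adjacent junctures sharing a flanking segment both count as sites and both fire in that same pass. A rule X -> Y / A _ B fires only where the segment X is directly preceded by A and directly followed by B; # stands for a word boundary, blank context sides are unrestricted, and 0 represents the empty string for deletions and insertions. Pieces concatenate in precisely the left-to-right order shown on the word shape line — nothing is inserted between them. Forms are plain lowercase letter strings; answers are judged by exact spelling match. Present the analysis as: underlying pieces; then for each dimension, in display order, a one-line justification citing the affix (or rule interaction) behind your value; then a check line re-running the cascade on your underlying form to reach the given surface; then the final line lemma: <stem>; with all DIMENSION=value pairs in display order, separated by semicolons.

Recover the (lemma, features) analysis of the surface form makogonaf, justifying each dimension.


underlying: mk-ogon-f
RANK=un - signalled by the affix -f
CASE=ki - signalled by the affix mk-
check: mkogonf -> makogonaf
lemma: ogon; RANK=un; CASE=ki


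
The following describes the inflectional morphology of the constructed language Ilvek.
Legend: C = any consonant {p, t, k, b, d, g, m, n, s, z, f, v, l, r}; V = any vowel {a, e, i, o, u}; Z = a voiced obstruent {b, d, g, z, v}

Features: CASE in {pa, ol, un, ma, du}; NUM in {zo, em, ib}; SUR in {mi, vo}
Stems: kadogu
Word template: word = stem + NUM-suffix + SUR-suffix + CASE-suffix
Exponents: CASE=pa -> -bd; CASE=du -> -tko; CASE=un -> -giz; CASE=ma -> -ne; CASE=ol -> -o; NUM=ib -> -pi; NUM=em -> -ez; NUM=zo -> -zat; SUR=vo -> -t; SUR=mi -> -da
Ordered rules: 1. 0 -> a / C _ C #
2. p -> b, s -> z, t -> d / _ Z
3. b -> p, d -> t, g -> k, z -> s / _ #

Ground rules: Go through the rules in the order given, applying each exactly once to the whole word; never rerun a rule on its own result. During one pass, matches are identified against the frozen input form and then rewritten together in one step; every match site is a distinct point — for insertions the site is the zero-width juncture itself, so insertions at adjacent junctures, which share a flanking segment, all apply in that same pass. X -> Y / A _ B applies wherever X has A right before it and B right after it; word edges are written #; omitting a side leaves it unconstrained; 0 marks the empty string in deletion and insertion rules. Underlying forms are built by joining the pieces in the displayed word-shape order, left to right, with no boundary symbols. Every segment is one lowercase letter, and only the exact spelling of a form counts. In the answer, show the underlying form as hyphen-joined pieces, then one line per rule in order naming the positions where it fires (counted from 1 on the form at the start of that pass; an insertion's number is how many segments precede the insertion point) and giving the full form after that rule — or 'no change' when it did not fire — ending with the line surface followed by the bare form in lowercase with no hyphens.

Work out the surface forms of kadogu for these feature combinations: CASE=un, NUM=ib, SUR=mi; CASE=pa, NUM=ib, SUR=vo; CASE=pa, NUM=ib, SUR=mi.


cell CASE=un, NUM=ib, SUR=mi:
underlying: kadogu-pi-da-giz
1. 0 -> a / C _ C #: no change
2. p -> b, s -> z, t -> d / _ Z: no change
3. b -> p, d -> t, g -> k, z -> s / _ #: fires at position(s) 13: kadogupidagis
surface: kadogupidagis

cell CASE=pa, NUM=ib, SUR=vo:
underlying: kadogu-pi-t-bd
1. 0 -> a / C _ C #: inserts after position(s) 10: kadogupitbad
2. p -> b, s -> z, t -> d / _ Z: fires at position(s) 9: kadogupidbad
3. b -> p, d -> t, g -> k, z -> s / _ #: fires at position(s) 12: kadogupidbat
surface: kadogupidbat

cell CASE=pa, NUM=ib, SUR=mi:
underlying: kadogu-pi-da-bd
1. 0 -> a / C _ C #: inserts after position(s) 11: kadogupidabad
2. p -> b, s -> z, t -> d / _ Z: no change
3. b -> p, d -> t, g -> k, z -> s / _ #: fires at position(s) 13: kadogupidabat
surface: kadogupidabat


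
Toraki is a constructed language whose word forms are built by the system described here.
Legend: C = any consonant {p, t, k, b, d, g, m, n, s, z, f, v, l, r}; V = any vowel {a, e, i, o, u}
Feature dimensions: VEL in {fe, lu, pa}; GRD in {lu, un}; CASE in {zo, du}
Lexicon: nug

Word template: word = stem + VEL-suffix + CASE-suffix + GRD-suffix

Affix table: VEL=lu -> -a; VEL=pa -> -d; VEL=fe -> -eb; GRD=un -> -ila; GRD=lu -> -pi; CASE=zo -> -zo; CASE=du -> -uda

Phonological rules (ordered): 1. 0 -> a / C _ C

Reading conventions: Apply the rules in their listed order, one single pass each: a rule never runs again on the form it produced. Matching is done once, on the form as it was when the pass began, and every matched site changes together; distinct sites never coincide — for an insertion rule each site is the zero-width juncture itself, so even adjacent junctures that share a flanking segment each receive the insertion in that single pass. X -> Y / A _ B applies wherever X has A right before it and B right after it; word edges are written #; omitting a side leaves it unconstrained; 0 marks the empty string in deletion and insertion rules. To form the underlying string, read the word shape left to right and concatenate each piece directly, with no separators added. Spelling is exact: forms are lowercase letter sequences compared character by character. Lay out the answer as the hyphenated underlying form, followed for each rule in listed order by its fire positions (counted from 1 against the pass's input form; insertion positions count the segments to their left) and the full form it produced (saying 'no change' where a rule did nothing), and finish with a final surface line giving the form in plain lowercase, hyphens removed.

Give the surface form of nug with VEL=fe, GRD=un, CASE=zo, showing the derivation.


underlying: nug-eb-zo-ila
1. 0 -> a / C _ C: inserts after position(s) 5: nugebazoila
surface: nugebazoila


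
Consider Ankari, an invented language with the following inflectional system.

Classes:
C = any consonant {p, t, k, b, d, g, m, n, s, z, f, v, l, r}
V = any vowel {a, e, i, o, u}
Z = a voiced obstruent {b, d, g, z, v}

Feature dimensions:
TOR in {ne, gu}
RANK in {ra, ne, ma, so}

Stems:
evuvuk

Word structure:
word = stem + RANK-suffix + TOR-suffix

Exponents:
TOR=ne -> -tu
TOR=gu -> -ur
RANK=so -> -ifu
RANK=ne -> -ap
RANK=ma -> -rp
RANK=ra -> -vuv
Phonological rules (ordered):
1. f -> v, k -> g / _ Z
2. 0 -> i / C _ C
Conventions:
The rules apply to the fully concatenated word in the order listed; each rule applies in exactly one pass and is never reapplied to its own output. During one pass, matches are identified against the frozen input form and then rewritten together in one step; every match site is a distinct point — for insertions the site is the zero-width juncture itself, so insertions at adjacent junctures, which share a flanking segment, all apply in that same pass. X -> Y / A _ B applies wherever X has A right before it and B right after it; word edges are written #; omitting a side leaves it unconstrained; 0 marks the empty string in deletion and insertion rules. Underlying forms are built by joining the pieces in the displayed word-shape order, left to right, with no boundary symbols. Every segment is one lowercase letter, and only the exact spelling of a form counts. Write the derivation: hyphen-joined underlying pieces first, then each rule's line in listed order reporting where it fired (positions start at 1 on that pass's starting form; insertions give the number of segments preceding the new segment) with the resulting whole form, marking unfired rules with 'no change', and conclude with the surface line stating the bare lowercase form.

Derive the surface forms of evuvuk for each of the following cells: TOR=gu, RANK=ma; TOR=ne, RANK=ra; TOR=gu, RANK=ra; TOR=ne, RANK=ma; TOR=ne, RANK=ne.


cell TOR=gu, RANK=ma:
underlying: evuvuk-rp-ur
1. f -> v, k -> g / _ Z: no change
2. 0 -> i / C _ C: inserts after position(s) 6, 7: evuvukiripur
surface: evuvukiripur

cell TOR=ne, RANK=ra:
underlying: evuvuk-vuv-tu
1. f -> v, k -> g / _ Z: fires at position(s) 6: evuvugvuvtu
2. 0 -> i / C _ C: inserts after position(s) 6, 9: evuvugivuvitu
surface: evuvugivuvitu

cell TOR=gu, RANK=ra:
underlying: evuvuk-vuv-ur
1. f -> v, k -> g / _ Z: fires at position(s) 6: evuvugvuvur
2. 0 -> i / C _ C: inserts after position(s) 6: evuvugivuvur
surface: evuvugivuvur

cell TOR=ne, RANK=ma:
underlying: evuvuk-rp-tu
1. f -> v, k -> g / _ Z: no change
2. 0 -> i / C _ C: inserts after position(s) 6, 7, 8: evuvukiripitu
surface: evuvukiripitu

cell TOR=ne, RANK=ne:
underlying: evuvuk-ap-tu
1. f -> v, k -> g / _ Z: no change
2. 0 -> i / C _ C: inserts after position(s) 8: evuvukapitu
surface: evuvukapitu


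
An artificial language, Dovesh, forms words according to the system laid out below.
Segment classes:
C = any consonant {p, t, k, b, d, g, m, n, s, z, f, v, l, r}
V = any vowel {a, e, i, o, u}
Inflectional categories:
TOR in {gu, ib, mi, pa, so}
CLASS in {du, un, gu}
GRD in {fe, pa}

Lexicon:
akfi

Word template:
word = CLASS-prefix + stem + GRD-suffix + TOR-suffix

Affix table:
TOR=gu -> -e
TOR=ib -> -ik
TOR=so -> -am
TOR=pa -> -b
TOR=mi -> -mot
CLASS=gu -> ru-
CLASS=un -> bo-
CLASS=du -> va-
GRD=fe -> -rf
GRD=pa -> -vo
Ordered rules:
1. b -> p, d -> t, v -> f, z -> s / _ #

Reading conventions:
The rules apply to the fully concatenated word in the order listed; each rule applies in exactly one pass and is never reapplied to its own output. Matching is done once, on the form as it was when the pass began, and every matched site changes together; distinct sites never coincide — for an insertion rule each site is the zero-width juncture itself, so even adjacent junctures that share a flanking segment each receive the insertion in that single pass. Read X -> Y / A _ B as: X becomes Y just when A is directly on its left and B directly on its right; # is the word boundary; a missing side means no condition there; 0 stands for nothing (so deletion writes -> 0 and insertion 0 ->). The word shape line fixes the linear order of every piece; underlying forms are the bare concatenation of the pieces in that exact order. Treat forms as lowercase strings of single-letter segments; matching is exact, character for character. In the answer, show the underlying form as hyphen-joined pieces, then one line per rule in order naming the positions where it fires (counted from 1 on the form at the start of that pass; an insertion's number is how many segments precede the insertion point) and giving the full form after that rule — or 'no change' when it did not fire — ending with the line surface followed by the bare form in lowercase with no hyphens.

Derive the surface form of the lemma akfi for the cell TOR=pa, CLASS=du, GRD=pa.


underlying: va-akfi-vo-b
1. b -> p, d -> t, v -> f, z -> s / _ #: fires at position(s) 9: vaakfivop
surface: vaakfivop
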